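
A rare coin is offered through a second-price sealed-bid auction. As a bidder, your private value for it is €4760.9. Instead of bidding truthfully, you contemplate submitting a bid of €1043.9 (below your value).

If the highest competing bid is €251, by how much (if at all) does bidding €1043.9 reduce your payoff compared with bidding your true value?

Bidding your value €4760.9: you win (since €4760.9 > €251) and pay €251. Payoff €4509.9.
Bidding €1043.9: you win and pay €251. Payoff €4760.9 − €251 = €4509.9.
Difference = €4509.9 − €4509.9 = €0; both bids lead to the same outcome because the competing bid is below both your value and your alternative bid.
Truthful bidding weakly dominates here: raising your bid can only win items priced above your value, and lowering it can only forfeit items priced below.

€0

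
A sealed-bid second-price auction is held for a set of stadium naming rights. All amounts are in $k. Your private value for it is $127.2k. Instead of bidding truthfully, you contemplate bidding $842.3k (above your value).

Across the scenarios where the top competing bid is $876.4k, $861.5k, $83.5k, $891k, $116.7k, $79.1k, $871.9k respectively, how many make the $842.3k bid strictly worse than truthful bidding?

The deviation hurts exactly when the highest competing bid lies strictly between $127.2k and $842.3k — overbidding then wins at a price above your value.
$876.4k: above both → same outcome either way.
$861.5k: above both → same outcome either way.
$83.5k: below both → same outcome either way.
$891k: above both → same outcome either way.
$116.7k: below both → same outcome either way.
$79.1k: below both → same outcome either way.
$871.9k: above both → same outcome either way.
Count: 0.

0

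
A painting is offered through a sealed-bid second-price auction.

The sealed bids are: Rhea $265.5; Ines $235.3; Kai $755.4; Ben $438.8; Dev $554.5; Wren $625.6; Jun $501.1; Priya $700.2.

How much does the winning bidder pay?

$700.2

Highest bid: Kai at $755.4, so Kai wins.
Second-highest bid: Priya at $700.2 — that is the price the winner pays.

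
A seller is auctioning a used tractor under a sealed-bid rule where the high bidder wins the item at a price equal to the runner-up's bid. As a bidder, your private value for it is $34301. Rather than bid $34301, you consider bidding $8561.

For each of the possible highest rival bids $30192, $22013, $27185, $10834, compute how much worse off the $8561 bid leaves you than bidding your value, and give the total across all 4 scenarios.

The deviation costs you only when the competing bid falls strictly between $8561 and $34301; elsewhere both bids give the same outcome.
$30192: truthful payoff $4109, deviation payoff $0 → loss $4109.
$22013: truthful payoff $12288, deviation payoff $0 → loss $12288.
$27185: truthful payoff $7116, deviation payoff $0 → loss $7116.
$10834: truthful payoff $23467, deviation payoff $0 → loss $23467.
Total loss = $4109 + $12288 + $7116 + $23467 = $46980.
In a second-price auction your bid sets only whether you win, not what you pay, so bidding your true value is weakly dominant.

$46980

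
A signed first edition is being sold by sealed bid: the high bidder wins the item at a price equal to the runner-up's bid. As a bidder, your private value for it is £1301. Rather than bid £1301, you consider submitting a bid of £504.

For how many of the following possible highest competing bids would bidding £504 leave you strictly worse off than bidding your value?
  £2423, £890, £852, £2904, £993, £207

3

The deviation hurts exactly when the highest competing bid lies strictly between £504 and £1301 — underbidding then forfeits a profitable win.
£2423: above both → same outcome either way.
£890: inside the interval → strictly worse (loss £411).
£852: inside the interval → strictly worse (loss £449).
£2904: above both → same outcome either way.
£993: inside the interval → strictly worse (loss £308).
£207: below both → same outcome either way.
Count: 3.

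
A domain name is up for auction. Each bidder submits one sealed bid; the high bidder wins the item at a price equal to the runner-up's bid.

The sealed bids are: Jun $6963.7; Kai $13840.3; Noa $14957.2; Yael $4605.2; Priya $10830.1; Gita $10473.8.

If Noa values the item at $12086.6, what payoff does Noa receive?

Highest bid: Noa at $14957.2, so Noa wins.
Second-highest bid: Kai at $13840.3 — that is the price the winner pays.
Noa's payoff = value − price = $12086.6 − $13840.3 = −$1753.7.

−$1753.7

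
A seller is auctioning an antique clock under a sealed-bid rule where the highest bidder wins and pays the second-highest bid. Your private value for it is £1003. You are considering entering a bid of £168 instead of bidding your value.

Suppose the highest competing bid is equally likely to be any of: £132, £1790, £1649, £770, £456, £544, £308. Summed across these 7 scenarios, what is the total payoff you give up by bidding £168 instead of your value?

The deviation costs you only when the competing bid falls strictly between £168 and £1003; elsewhere both bids give the same outcome.
£132: outcomes coincide → loss £0.
£1790: outcomes coincide → loss £0.
£1649: outcomes coincide → loss £0.
£770: truthful payoff £233, deviation payoff £0 → loss £233.
£456: truthful payoff £547, deviation payoff £0 → loss £547.
£544: truthful payoff £459, deviation payoff £0 → loss £459.
£308: truthful payoff £695, deviation payoff £0 → loss £695.
Total loss = £233 + £547 + £459 + £695 = £1934.
In a second-price auction your bid sets only whether you win, not what you pay, so bidding your true value is weakly dominant.

£1934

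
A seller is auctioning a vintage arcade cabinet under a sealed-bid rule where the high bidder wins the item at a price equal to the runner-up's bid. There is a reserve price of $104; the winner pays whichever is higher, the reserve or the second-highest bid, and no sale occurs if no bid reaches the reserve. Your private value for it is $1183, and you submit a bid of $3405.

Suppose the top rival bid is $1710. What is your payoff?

−$527

Your bid $3405 is the highest and exceeds the reserve.
Price = max(second-highest bid, reserve) = max($1710, $104) = $1710.
Payoff = $1183 − $1710 = −$527.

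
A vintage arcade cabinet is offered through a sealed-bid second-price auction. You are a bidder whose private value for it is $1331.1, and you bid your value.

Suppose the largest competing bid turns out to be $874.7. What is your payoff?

$456.4

Your bid $1331.1 exceeds the highest competing bid $874.7, so you win.
In a second-price auction the winner pays the second-highest bid, $874.7.
Payoff = value − price = $1331.1 − $874.7 = $456.4.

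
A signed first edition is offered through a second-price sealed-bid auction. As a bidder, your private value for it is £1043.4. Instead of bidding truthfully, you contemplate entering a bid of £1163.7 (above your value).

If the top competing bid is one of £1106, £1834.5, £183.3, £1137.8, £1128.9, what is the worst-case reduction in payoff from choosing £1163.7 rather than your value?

£1106: truthful gives £0, deviation gives −£62.6 → loss £62.6.
£1834.5: same outcome either way → loss £0.
£183.3: same outcome either way → loss £0.
£1137.8: truthful gives £0, deviation gives −£94.4 → loss £94.4.
£1128.9: truthful gives £0, deviation gives −£85.5 → loss £85.5.
Maximum loss: £94.4.

£94.4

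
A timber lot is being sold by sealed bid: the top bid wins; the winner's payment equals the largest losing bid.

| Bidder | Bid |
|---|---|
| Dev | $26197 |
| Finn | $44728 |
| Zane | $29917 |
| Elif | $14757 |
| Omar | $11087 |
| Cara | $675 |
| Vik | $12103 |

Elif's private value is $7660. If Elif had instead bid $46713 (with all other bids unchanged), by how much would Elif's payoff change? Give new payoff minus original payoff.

−$37068

The highest bid among the other bidders is $44728; Elif's bid doesn't change that.
Original bid $14757: Elif is not highest (top rival bid is $44728); payoff $0.
Alternative bid $46713: Elif is highest, pays the top rival bid $44728; payoff $7660 − $44728 = −$37068.
Change in payoff = −$37068 − ($0) = −$37068.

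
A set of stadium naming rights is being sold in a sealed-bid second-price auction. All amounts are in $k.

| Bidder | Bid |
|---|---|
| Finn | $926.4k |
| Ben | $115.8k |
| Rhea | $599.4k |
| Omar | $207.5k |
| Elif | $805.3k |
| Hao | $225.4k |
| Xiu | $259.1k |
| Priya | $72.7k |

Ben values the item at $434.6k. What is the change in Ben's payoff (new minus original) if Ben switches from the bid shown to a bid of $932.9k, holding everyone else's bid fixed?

The highest bid among the other bidders is $926.4k; Ben's bid doesn't change that.
Original bid $115.8k: Ben is not highest (top rival bid is $926.4k); payoff $0k.
Alternative bid $932.9k: Ben is highest, pays the top rival bid $926.4k; payoff $434.6k − $926.4k = −$491.8k.
Change in payoff = −$491.8k − ($0k) = −$491.8k.

−$491.8k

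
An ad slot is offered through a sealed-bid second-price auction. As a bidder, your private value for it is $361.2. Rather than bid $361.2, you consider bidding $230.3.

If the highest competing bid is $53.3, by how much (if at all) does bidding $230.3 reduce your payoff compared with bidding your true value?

$0

Bidding your value $361.2: you win (since $361.2 > $53.3) and pay $53.3. Payoff $307.9.
Bidding $230.3: you win and pay $53.3. Payoff $361.2 − $53.3 = $307.9.
Difference = $307.9 − $307.9 = $0; both bids lead to the same outcome because the competing bid is below both your value and your alternative bid.
In a second-price auction your bid sets only whether you win, not what you pay, so bidding your true value is weakly dominant.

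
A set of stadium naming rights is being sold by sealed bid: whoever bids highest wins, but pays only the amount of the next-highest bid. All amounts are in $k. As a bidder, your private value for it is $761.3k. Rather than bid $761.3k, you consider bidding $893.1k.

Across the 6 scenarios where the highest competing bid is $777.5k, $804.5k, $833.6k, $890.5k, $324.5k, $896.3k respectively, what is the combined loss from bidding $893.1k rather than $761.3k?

$260.9k

The deviation costs you only when the competing bid falls strictly between $761.3k and $893.1k; elsewhere both bids give the same outcome.
$777.5k: truthful payoff $0k, deviation payoff −$16.2k → loss $16.2k.
$804.5k: truthful payoff $0k, deviation payoff −$43.2k → loss $43.2k.
$833.6k: truthful payoff $0k, deviation payoff −$72.3k → loss $72.3k.
$890.5k: truthful payoff $0k, deviation payoff −$129.2k → loss $129.2k.
$324.5k: outcomes coincide → loss $0k.
$896.3k: outcomes coincide → loss $0k.
Total loss = $16.2k + $43.2k + $72.3k + $129.2k = $260.9k.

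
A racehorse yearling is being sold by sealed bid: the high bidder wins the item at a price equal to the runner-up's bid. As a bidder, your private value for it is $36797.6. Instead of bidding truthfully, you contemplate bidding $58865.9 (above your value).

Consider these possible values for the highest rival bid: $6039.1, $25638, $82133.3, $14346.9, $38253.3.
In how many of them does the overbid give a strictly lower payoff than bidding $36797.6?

1

The deviation hurts exactly when the highest competing bid lies strictly between $36797.6 and $58865.9 — overbidding then wins at a price above your value.
$6039.1: below both → same outcome either way.
$25638: below both → same outcome either way.
$82133.3: above both → same outcome either way.
$14346.9: below both → same outcome either way.
$38253.3: inside the interval → strictly worse (loss $1455.7).
Count: 1.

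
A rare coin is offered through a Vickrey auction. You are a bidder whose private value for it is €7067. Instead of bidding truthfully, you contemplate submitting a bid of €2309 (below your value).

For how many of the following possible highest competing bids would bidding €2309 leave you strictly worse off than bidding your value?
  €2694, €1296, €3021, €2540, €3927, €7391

The deviation hurts exactly when the highest competing bid lies strictly between €2309 and €7067 — underbidding then forfeits a profitable win.
€2694: inside the interval → strictly worse (loss €4373).
€1296: below both → same outcome either way.
€3021: inside the interval → strictly worse (loss €4046).
€2540: inside the interval → strictly worse (loss €4527).
€3927: inside the interval → strictly worse (loss €3140).
€7391: above both → same outcome either way.
Count: 4.

4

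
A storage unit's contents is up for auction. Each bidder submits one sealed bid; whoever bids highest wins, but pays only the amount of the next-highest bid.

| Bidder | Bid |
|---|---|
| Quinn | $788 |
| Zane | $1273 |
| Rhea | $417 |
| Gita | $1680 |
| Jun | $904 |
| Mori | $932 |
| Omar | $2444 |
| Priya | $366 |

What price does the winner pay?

Highest bid: Omar at $2444, so Omar wins.
Second-highest bid: Gita at $1680 — that is the price the winner pays.

$1680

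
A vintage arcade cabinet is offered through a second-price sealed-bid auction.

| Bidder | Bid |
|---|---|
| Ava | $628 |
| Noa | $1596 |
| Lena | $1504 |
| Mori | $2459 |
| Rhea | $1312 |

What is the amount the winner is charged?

$1596

Highest bid: Mori at $2459, so Mori wins.
Second-highest bid: Noa at $1596 — that is the price the winner pays.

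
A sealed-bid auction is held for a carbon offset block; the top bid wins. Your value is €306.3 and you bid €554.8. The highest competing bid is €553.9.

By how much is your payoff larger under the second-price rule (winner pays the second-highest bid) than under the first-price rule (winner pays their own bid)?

You have the highest bid, so you win under either rule.
Second-price: pay €553.9 → payoff −€247.6.
First-price: pay your own bid €554.8 → payoff −€248.5.
Difference = −€247.6 − (−€248.5) = €0.9.

€0.9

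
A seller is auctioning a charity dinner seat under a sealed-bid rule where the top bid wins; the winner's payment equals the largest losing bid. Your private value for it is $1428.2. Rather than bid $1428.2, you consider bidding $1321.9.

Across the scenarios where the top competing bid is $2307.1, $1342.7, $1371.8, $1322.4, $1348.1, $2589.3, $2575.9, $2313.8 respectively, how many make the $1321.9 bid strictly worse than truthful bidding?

The deviation hurts exactly when the highest competing bid lies strictly between $1321.9 and $1428.2 — underbidding then forfeits a profitable win.
$2307.1: above both → same outcome either way.
$1342.7: inside the interval → strictly worse (loss $85.5).
$1371.8: inside the interval → strictly worse (loss $56.4).
$1322.4: inside the interval → strictly worse (loss $105.8).
$1348.1: inside the interval → strictly worse (loss $80.1).
$2589.3: above both → same outcome either way.
$2575.9: above both → same outcome either way.
$2313.8: above both → same outcome either way.
Count: 4.

4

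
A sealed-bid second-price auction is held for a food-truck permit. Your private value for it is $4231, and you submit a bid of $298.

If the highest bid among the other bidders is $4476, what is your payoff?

Your bid $298 is below the highest competing bid $4476, so you lose.
A losing bidder pays nothing and receives nothing: payoff = $0.

$0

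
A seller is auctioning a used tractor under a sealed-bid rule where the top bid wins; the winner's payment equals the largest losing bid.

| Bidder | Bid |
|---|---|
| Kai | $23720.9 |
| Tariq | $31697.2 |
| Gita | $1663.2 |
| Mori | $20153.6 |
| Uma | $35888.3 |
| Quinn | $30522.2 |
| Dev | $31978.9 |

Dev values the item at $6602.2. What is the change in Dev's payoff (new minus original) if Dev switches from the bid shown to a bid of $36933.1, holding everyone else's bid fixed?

The highest bid among the other bidders is $35888.3; Dev's bid doesn't change that.
Original bid $31978.9: Dev is not highest (top rival bid is $35888.3); payoff $0.
Alternative bid $36933.1: Dev is highest, pays the top rival bid $35888.3; payoff $6602.2 − $35888.3 = −$29286.1.
Change in payoff = −$29286.1 − ($0) = −$29286.1.

−$29286.1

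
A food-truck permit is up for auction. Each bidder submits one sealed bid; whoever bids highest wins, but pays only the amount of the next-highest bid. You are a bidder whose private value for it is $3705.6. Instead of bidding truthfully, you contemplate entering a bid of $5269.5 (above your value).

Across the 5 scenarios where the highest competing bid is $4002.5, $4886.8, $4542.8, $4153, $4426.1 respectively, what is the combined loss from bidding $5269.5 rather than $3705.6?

$3483.2

The deviation costs you only when the competing bid falls strictly between $3705.6 and $5269.5; elsewhere both bids give the same outcome.
$4002.5: truthful payoff $0, deviation payoff −$296.9 → loss $296.9.
$4886.8: truthful payoff $0, deviation payoff −$1181.2 → loss $1181.2.
$4542.8: truthful payoff $0, deviation payoff −$837.2 → loss $837.2.
$4153: truthful payoff $0, deviation payoff −$447.4 → loss $447.4.
$4426.1: truthful payoff $0, deviation payoff −$720.5 → loss $720.5.
Total loss = $296.9 + $1181.2 + $837.2 + $447.4 + $720.5 = $3483.2.
Because the price is fixed by the runner-up's bid, deviating from your value can only change a good outcome into a bad one — never the reverse.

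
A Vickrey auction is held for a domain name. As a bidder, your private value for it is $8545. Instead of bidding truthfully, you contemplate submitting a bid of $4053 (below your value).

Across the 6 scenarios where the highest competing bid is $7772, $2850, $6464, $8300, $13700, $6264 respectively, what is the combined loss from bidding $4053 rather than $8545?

$5380

The deviation costs you only when the competing bid falls strictly between $4053 and $8545; elsewhere both bids give the same outcome.
$7772: truthful payoff $773, deviation payoff $0 → loss $773.
$2850: outcomes coincide → loss $0.
$6464: truthful payoff $2081, deviation payoff $0 → loss $2081.
$8300: truthful payoff $245, deviation payoff $0 → loss $245.
$13700: outcomes coincide → loss $0.
$6264: truthful payoff $2281, deviation payoff $0 → loss $2281.
Total loss = $773 + $2081 + $245 + $2281 = $5380.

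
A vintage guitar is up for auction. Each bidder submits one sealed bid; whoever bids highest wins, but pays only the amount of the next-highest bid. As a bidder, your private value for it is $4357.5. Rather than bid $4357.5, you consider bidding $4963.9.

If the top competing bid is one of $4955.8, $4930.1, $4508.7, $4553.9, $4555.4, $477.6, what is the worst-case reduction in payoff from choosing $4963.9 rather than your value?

$4955.8: truthful gives $0, deviation gives −$598.3 → loss $598.3.
$4930.1: truthful gives $0, deviation gives −$572.6 → loss $572.6.
$4508.7: truthful gives $0, deviation gives −$151.2 → loss $151.2.
$4553.9: truthful gives $0, deviation gives −$196.4 → loss $196.4.
$4555.4: truthful gives $0, deviation gives −$197.9 → loss $197.9.
$477.6: same outcome either way → loss $0.
Maximum loss: $598.3.

$598.3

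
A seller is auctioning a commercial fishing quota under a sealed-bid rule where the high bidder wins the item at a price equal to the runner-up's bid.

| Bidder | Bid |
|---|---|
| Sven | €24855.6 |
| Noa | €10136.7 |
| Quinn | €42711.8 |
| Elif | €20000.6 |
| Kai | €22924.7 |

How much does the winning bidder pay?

€24855.6

Highest bid: Quinn at €42711.8, so Quinn wins.
Second-highest bid: Sven at €24855.6 — that is the price the winner pays.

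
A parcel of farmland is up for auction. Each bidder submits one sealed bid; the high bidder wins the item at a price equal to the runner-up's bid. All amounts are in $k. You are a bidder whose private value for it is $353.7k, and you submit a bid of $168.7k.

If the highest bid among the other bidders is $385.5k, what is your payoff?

Your bid $168.7k is below the highest competing bid $385.5k, so you lose.
A losing bidder pays nothing and receives nothing: payoff = $0k.

$0k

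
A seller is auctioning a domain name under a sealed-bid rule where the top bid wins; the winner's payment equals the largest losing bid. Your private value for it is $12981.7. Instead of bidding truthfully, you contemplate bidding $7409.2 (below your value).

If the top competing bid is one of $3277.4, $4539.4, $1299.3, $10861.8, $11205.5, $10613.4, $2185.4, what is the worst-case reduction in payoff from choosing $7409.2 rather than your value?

$3277.4: same outcome either way → loss $0.
$4539.4: same outcome either way → loss $0.
$1299.3: same outcome either way → loss $0.
$10861.8: truthful gives $2119.9, deviation gives $0 → loss $2119.9.
$11205.5: truthful gives $1776.2, deviation gives $0 → loss $1776.2.
$10613.4: truthful gives $2368.3, deviation gives $0 → loss $2368.3.
$2185.4: same outcome either way → loss $0.
Maximum loss: $2368.3.

$2368.3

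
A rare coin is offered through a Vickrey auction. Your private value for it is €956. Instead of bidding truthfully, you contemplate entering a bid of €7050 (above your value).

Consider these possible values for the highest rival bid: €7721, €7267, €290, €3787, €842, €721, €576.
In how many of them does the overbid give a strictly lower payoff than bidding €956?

The deviation hurts exactly when the highest competing bid lies strictly between €956 and €7050 — overbidding then wins at a price above your value.
€7721: above both → same outcome either way.
€7267: above both → same outcome either way.
€290: below both → same outcome either way.
€3787: inside the interval → strictly worse (loss €2831).
€842: below both → same outcome either way.
€721: below both → same outcome either way.
€576: below both → same outcome either way.
Count: 1.

1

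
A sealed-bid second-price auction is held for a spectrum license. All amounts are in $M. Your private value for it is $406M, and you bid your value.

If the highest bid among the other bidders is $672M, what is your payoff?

Your bid $406M is below the highest competing bid $672M, so you lose.
A losing bidder pays nothing and receives nothing: payoff = $0M.

$0M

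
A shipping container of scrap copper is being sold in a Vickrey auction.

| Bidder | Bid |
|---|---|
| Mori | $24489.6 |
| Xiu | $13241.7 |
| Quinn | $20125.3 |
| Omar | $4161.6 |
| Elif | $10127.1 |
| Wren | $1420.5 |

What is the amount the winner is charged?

$20125.3

Highest bid: Mori at $24489.6, so Mori wins.
Second-highest bid: Quinn at $20125.3 — that is the price the winner pays.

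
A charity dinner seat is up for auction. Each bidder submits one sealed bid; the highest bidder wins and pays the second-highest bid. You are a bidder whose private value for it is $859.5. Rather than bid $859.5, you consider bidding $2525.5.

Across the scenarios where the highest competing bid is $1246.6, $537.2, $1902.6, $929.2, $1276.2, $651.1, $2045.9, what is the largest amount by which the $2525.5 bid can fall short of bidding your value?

$1186.4

$1246.6: truthful gives $0, deviation gives −$387.1 → loss $387.1.
$537.2: same outcome either way → loss $0.
$1902.6: truthful gives $0, deviation gives −$1043.1 → loss $1043.1.
$929.2: truthful gives $0, deviation gives −$69.7 → loss $69.7.
$1276.2: truthful gives $0, deviation gives −$416.7 → loss $416.7.
$651.1: same outcome either way → loss $0.
$2045.9: truthful gives $0, deviation gives −$1186.4 → loss $1186.4.
Maximum loss: $1186.4.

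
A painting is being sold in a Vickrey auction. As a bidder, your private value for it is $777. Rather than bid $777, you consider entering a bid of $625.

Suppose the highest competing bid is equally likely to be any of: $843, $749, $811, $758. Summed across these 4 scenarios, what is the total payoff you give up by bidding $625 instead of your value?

$47

The deviation costs you only when the competing bid falls strictly between $625 and $777; elsewhere both bids give the same outcome.
$843: outcomes coincide → loss $0.
$749: truthful payoff $28, deviation payoff $0 → loss $28.
$811: outcomes coincide → loss $0.
$758: truthful payoff $19, deviation payoff $0 → loss $19.
Total loss = $28 + $19 = $47.
Truthful bidding weakly dominates here: raising your bid can only win items priced above your value, and lowering it can only forfeit items priced below.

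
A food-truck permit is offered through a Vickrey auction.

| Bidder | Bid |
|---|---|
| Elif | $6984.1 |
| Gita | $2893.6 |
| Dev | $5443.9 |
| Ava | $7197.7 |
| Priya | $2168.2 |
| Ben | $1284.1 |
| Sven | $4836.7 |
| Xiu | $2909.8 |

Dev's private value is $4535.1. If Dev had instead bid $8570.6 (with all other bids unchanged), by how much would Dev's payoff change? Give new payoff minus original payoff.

The highest bid among the other bidders is $7197.7; Dev's bid doesn't change that.
Original bid $5443.9: Dev is not highest (top rival bid is $7197.7); payoff $0.
Alternative bid $8570.6: Dev is highest, pays the top rival bid $7197.7; payoff $4535.1 − $7197.7 = −$2662.6.
Change in payoff = −$2662.6 − ($0) = −$2662.6.

−$2662.6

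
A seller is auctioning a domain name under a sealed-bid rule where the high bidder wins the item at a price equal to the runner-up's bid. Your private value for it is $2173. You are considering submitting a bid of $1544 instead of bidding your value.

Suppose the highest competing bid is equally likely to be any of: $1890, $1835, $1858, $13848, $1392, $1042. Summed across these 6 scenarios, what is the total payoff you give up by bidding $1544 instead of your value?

$936

The deviation costs you only when the competing bid falls strictly between $1544 and $2173; elsewhere both bids give the same outcome.
$1890: truthful payoff $283, deviation payoff $0 → loss $283.
$1835: truthful payoff $338, deviation payoff $0 → loss $338.
$1858: truthful payoff $315, deviation payoff $0 → loss $315.
$13848: outcomes coincide → loss $0.
$1392: outcomes coincide → loss $0.
$1042: outcomes coincide → loss $0.
Total loss = $283 + $338 + $315 = $936.
In a second-price auction your bid sets only whether you win, not what you pay, so bidding your true value is weakly dominant.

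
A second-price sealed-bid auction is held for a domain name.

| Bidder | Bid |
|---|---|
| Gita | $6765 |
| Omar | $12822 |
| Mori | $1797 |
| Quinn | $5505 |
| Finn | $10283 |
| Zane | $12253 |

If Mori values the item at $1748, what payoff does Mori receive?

$0

Highest bid: Omar at $12822, so Omar wins.
Second-highest bid: Zane at $12253 — that is the price the winner pays.
Mori did not win, so Mori pays nothing and receives nothing: payoff $0.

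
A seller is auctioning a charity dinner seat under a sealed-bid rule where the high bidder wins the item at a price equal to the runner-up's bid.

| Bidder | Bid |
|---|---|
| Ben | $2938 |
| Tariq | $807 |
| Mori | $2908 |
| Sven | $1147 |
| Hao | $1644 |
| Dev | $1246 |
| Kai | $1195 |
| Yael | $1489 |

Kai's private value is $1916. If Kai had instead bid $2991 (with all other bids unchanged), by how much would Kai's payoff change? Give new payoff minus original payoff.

−$1022

The highest bid among the other bidders is $2938; Kai's bid doesn't change that.
Original bid $1195: Kai is not highest (top rival bid is $2938); payoff $0.
Alternative bid $2991: Kai is highest, pays the top rival bid $2938; payoff $1916 − $2938 = −$1022.
Change in payoff = −$1022 − ($0) = −$1022.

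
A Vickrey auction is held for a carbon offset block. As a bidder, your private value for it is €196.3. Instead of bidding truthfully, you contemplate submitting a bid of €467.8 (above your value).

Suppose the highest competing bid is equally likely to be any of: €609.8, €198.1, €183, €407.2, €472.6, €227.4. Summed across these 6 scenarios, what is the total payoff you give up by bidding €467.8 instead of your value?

€243.8

The deviation costs you only when the competing bid falls strictly between €196.3 and €467.8; elsewhere both bids give the same outcome.
€609.8: outcomes coincide → loss €0.
€198.1: truthful payoff €0, deviation payoff −€1.8 → loss €1.8.
€183: outcomes coincide → loss €0.
€407.2: truthful payoff €0, deviation payoff −€210.9 → loss €210.9.
€472.6: outcomes coincide → loss €0.
€227.4: truthful payoff €0, deviation payoff −€31.1 → loss €31.1.
Total loss = €1.8 + €210.9 + €31.1 = €243.8.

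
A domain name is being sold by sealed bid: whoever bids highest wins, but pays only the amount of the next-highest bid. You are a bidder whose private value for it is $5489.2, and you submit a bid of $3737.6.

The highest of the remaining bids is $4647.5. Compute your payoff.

$0

Your bid $3737.6 is below the highest competing bid $4647.5, so you lose.
A losing bidder pays nothing and receives nothing: payoff = $0.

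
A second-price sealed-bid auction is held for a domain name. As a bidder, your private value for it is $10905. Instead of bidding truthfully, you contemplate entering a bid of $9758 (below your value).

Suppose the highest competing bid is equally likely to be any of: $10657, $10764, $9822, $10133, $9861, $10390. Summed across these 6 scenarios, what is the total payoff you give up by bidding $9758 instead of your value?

The deviation costs you only when the competing bid falls strictly between $9758 and $10905; elsewhere both bids give the same outcome.
$10657: truthful payoff $248, deviation payoff $0 → loss $248.
$10764: truthful payoff $141, deviation payoff $0 → loss $141.
$9822: truthful payoff $1083, deviation payoff $0 → loss $1083.
$10133: truthful payoff $772, deviation payoff $0 → loss $772.
$9861: truthful payoff $1044, deviation payoff $0 → loss $1044.
$10390: truthful payoff $515, deviation payoff $0 → loss $515.
Total loss = $248 + $141 + $1083 + $772 + $1044 + $515 = $3803.

$3803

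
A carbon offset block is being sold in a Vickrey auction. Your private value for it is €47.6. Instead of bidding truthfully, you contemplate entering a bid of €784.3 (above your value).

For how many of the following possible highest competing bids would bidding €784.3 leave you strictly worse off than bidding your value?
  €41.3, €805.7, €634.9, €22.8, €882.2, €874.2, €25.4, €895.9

1

The deviation hurts exactly when the highest competing bid lies strictly between €47.6 and €784.3 — overbidding then wins at a price above your value.
€41.3: below both → same outcome either way.
€805.7: above both → same outcome either way.
€634.9: inside the interval → strictly worse (loss €587.3).
€22.8: below both → same outcome either way.
€882.2: above both → same outcome either way.
€874.2: above both → same outcome either way.
€25.4: below both → same outcome either way.
€895.9: above both → same outcome either way.
Count: 1.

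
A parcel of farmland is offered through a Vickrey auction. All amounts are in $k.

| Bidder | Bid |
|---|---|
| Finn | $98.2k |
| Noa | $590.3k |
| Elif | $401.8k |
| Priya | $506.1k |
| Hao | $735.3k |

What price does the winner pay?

$590.3k

Highest bid: Hao at $735.3k, so Hao wins.
Second-highest bid: Noa at $590.3k — that is the price the winner pays.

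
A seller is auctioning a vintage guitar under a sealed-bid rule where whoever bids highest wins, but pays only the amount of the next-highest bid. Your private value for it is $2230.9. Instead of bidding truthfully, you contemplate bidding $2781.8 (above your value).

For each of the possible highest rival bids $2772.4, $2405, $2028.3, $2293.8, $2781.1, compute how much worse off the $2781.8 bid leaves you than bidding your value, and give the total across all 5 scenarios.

$1328.7

The deviation costs you only when the competing bid falls strictly between $2230.9 and $2781.8; elsewhere both bids give the same outcome.
$2772.4: truthful payoff $0, deviation payoff −$541.5 → loss $541.5.
$2405: truthful payoff $0, deviation payoff −$174.1 → loss $174.1.
$2028.3: outcomes coincide → loss $0.
$2293.8: truthful payoff $0, deviation payoff −$62.9 → loss $62.9.
$2781.1: truthful payoff $0, deviation payoff −$550.2 → loss $550.2.
Total loss = $541.5 + $174.1 + $62.9 + $550.2 = $1328.7.
Because the price is fixed by the runner-up's bid, deviating from your value can only change a good outcome into a bad one — never the reverse.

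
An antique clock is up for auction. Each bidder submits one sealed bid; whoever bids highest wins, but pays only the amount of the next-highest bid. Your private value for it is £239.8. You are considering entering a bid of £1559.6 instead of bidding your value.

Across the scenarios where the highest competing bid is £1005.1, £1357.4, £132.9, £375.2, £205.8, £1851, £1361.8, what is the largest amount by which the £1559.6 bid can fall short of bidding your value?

£1005.1: truthful gives £0, deviation gives −£765.3 → loss £765.3.
£1357.4: truthful gives £0, deviation gives −£1117.6 → loss £1117.6.
£132.9: same outcome either way → loss £0.
£375.2: truthful gives £0, deviation gives −£135.4 → loss £135.4.
£205.8: same outcome either way → loss £0.
£1851: same outcome either way → loss £0.
£1361.8: truthful gives £0, deviation gives −£1122 → loss £1122.
Maximum loss: £1122.

£1122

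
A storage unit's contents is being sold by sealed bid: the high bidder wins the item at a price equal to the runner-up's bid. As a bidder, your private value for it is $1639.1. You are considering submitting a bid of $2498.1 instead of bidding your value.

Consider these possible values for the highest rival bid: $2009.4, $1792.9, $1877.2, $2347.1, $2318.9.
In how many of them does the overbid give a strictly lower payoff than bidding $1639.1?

5

The deviation hurts exactly when the highest competing bid lies strictly between $1639.1 and $2498.1 — overbidding then wins at a price above your value.
$2009.4: inside the interval → strictly worse (loss $370.3).
$1792.9: inside the interval → strictly worse (loss $153.8).
$1877.2: inside the interval → strictly worse (loss $238.1).
$2347.1: inside the interval → strictly worse (loss $708).
$2318.9: inside the interval → strictly worse (loss $679.8).
Count: 5.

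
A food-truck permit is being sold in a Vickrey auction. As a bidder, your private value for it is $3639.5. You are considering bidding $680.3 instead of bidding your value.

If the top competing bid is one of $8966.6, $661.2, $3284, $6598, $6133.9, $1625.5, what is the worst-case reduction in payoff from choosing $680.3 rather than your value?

$8966.6: same outcome either way → loss $0.
$661.2: same outcome either way → loss $0.
$3284: truthful gives $355.5, deviation gives $0 → loss $355.5.
$6598: same outcome either way → loss $0.
$6133.9: same outcome either way → loss $0.
$1625.5: truthful gives $2014, deviation gives $0 → loss $2014.
Maximum loss: $2014.

$2014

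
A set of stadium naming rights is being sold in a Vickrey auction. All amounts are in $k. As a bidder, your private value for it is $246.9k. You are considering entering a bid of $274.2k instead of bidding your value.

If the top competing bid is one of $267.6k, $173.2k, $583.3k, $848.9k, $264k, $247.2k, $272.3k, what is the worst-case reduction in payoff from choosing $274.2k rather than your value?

$267.6k: truthful gives $0k, deviation gives −$20.7k → loss $20.7k.
$173.2k: same outcome either way → loss $0k.
$583.3k: same outcome either way → loss $0k.
$848.9k: same outcome either way → loss $0k.
$264k: truthful gives $0k, deviation gives −$17.1k → loss $17.1k.
$247.2k: truthful gives $0k, deviation gives −$0.3k → loss $0.3k.
$272.3k: truthful gives $0k, deviation gives −$25.4k → loss $25.4k.
Maximum loss: $25.4k.

$25.4k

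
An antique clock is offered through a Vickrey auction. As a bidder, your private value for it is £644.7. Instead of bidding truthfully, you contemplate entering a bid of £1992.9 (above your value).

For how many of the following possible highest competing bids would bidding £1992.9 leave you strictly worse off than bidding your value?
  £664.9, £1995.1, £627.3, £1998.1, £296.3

The deviation hurts exactly when the highest competing bid lies strictly between £644.7 and £1992.9 — overbidding then wins at a price above your value.
£664.9: inside the interval → strictly worse (loss £20.2).
£1995.1: above both → same outcome either way.
£627.3: below both → same outcome either way.
£1998.1: above both → same outcome either way.
£296.3: below both → same outcome either way.
Count: 1.

1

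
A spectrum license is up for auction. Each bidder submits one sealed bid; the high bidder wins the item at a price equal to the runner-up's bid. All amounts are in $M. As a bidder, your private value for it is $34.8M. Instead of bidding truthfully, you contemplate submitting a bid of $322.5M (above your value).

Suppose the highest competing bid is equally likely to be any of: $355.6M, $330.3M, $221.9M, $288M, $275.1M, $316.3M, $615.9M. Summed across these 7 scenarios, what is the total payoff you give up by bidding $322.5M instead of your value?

The deviation costs you only when the competing bid falls strictly between $34.8M and $322.5M; elsewhere both bids give the same outcome.
$355.6M: outcomes coincide → loss $0M.
$330.3M: outcomes coincide → loss $0M.
$221.9M: truthful payoff $0M, deviation payoff −$187.1M → loss $187.1M.
$288M: truthful payoff $0M, deviation payoff −$253.2M → loss $253.2M.
$275.1M: truthful payoff $0M, deviation payoff −$240.3M → loss $240.3M.
$316.3M: truthful payoff $0M, deviation payoff −$281.5M → loss $281.5M.
$615.9M: outcomes coincide → loss $0M.
Total loss = $187.1M + $253.2M + $240.3M + $281.5M = $962.1M.

$962.1M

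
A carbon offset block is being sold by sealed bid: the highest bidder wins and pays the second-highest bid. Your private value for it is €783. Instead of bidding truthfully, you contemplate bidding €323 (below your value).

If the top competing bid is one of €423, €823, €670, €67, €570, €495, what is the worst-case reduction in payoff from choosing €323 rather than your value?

€360

€423: truthful gives €360, deviation gives €0 → loss €360.
€823: same outcome either way → loss €0.
€670: truthful gives €113, deviation gives €0 → loss €113.
€67: same outcome either way → loss €0.
€570: truthful gives €213, deviation gives €0 → loss €213.
€495: truthful gives €288, deviation gives €0 → loss €288.
Maximum loss: €360.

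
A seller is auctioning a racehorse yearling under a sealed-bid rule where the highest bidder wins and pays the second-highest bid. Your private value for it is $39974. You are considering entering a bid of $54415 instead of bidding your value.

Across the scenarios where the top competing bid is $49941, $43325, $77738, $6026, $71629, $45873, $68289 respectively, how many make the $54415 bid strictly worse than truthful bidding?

The deviation hurts exactly when the highest competing bid lies strictly between $39974 and $54415 — overbidding then wins at a price above your value.
$49941: inside the interval → strictly worse (loss $9967).
$43325: inside the interval → strictly worse (loss $3351).
$77738: above both → same outcome either way.
$6026: below both → same outcome either way.
$71629: above both → same outcome either way.
$45873: inside the interval → strictly worse (loss $5899).
$68289: above both → same outcome either way.
Count: 3.

3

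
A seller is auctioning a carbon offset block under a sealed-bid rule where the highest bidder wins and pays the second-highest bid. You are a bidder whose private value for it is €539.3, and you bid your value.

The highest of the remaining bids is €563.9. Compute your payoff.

Your bid €539.3 is below the highest competing bid €563.9, so you lose.
A losing bidder pays nothing and receives nothing: payoff = €0.

€0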